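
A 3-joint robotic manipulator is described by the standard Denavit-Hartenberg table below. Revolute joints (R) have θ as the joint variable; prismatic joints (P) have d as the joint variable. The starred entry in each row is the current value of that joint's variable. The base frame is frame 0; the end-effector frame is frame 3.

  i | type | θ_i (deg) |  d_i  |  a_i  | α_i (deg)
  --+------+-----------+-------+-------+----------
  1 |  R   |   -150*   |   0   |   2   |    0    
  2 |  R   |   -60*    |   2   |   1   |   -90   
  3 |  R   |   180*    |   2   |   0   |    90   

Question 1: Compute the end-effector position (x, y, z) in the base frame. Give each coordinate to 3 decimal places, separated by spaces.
-3.598 -2.232 2.000

after link 1: o_1 = (-1.7321, -1.0000, 0.0000)
after link 2: o_2 = (-2.5981, -0.5000, 2.0000)
after link 3: o_3 = (-3.5981, -2.2321, 2.0000)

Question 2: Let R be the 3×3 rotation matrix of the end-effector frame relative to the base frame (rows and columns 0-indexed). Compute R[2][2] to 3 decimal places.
-1.000

End-effector z-axis (col 2 of R) = (-0.0000,-0.0000,-1.0000)
R[2][2] = -1.0000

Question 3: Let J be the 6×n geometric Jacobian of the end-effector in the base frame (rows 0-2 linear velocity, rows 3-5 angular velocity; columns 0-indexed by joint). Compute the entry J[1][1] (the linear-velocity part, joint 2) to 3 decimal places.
axis z_1 = (0.0000,0.0000,1.0000); lever o_n−o_1 = (-1.8660,-1.2321,2.0000)
cross product → J_v[:, 1] = (1.2321,-1.8660,0.0000)
J_ω[:, 1] = z_1
entry J[1][1] = -1.8660

-1.866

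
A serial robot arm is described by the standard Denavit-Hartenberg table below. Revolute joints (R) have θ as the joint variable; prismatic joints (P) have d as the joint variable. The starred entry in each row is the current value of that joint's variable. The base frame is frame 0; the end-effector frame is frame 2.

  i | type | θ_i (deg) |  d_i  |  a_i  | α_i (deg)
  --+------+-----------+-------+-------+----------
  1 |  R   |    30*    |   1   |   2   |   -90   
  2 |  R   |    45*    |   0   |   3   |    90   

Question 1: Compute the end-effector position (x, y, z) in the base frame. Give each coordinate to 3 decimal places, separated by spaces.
3.569 2.061 -1.121

after link 1: o_1 = (1.7321, 1.0000, 1.0000)
after link 2: o_2 = (3.5692, 2.0607, -1.1213)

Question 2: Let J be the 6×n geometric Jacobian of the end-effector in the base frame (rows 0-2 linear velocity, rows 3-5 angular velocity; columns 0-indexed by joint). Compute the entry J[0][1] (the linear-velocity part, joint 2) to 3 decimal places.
-1.837

axis z_1 = (-0.5000,0.8660,0.0000); lever o_n−o_1 = (1.8371,1.0607,-2.1213)
cross product → J_v[:, 1] = (-1.8371,-1.0607,-2.1213)
J_ω[:, 1] = z_1
entry J[0][1] = -1.8371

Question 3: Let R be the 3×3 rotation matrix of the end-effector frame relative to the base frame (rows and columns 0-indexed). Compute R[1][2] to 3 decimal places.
0.354

End-effector z-axis (col 2 of R) = (0.6124,0.3536,0.7071)
R[1][2] = 0.3536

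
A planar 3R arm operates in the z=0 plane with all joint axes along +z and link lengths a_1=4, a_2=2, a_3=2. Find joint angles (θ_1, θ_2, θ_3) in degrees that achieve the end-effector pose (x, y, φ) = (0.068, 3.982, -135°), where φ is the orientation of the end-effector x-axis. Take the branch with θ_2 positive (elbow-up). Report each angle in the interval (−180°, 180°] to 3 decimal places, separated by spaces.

wrist centre = target − a_3·(cos φ, sin φ) = (1.4822, 5.3962)
cos θ_2 = (31.3161−4²−2²)/(2·4·2) = 0.7073; θ_2 = 44.9880° (elbow-up)
β = atan2(5.3962,1.4822) = 74.6410°; ψ = atan2(1.4139,5.4145) = 14.6351°
θ_1 = β − ψ = 60.0059°
θ_3 = φ − θ_1 − θ_2 = 120.0061° (wrapped to (-180°,180°])

60.006 44.988 120.006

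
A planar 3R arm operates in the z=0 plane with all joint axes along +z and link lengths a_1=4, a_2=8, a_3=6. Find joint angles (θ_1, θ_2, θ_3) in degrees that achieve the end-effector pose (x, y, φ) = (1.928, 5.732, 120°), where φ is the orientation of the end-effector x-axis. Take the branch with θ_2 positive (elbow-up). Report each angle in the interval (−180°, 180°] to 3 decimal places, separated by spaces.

-120.006 150.004 90.002

wrist centre = target − a_3·(cos φ, sin φ) = (4.9280, 0.5358)
cos θ_2 = (24.5723−4²−8²)/(2·4·8) = -0.8661; θ_2 = 150.0037° (elbow-up)
β = atan2(0.5358,4.9280) = 6.2057°; ψ = atan2(3.9996,-2.9285) = 126.2115°
θ_1 = β − ψ = -120.0058°
θ_3 = φ − θ_1 − θ_2 = 90.0021° (wrapped to (-180°,180°])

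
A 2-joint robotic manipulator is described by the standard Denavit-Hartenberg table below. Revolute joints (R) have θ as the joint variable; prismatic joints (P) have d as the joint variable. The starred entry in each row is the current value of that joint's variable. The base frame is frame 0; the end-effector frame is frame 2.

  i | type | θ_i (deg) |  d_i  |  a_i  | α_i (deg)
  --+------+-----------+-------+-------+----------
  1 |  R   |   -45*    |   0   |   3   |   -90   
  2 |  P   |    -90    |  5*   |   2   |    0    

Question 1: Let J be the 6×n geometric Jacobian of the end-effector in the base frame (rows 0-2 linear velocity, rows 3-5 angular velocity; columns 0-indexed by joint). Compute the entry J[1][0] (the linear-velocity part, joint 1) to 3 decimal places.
axis z_0 = ẑ; lever o_n−o_0 = (5.6569,1.4142,2.0000)
cross product → J_v[:, 0] = (-1.4142,5.6569,0.0000)
J_ω[:, 0] = z_0
entry J[1][0] = 5.6569

5.657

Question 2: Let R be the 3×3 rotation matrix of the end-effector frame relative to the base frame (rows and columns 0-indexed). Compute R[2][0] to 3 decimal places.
1.000

End-effector x-axis (col 0 of R) = (0.0000,-0.0000,1.0000)
R[2][0] = 1.0000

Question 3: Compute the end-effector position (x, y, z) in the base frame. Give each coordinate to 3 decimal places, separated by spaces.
after link 1: o_1 = (2.1213, -2.1213, 0.0000)
after link 2: o_2 = (5.6569, 1.4142, 2.0000)

5.657 1.414 2.000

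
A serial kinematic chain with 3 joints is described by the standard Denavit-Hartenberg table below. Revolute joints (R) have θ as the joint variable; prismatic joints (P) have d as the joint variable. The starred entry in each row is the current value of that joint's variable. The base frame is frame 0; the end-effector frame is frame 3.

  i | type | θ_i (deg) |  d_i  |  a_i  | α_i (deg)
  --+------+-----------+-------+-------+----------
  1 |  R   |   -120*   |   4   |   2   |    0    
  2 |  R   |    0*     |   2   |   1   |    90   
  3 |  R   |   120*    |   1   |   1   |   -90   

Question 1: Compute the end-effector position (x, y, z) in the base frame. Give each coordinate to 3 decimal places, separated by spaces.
-2.116 -1.665 6.866

after link 1: o_1 = (-1.0000, -1.7321, 4.0000)
after link 2: o_2 = (-1.5000, -2.5981, 6.0000)
after link 3: o_3 = (-2.1160, -1.6651, 6.8660)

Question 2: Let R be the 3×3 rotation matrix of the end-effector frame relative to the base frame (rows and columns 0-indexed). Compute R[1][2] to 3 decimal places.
End-effector z-axis (col 2 of R) = (0.4330,0.7500,-0.5000)
R[1][2] = 0.7500

0.750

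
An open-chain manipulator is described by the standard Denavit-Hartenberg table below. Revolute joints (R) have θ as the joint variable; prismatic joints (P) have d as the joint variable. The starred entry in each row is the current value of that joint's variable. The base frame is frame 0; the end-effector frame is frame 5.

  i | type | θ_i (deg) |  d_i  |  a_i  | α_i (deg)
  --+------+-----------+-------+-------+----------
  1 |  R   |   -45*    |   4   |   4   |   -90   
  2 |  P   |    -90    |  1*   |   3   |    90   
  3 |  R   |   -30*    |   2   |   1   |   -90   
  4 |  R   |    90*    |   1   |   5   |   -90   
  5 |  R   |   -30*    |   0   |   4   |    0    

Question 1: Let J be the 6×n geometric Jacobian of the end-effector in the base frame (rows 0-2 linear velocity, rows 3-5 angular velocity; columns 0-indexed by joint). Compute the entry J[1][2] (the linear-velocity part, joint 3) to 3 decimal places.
1.673

axis z_2 = (-0.7071,0.7071,0.0000); lever o_n−o_2 = (6.0544,-3.0872,2.3660)
cross product → J_v[:, 2] = (1.6730,1.6730,-2.0981)
J_ω[:, 2] = z_2
entry J[1][2] = 1.6730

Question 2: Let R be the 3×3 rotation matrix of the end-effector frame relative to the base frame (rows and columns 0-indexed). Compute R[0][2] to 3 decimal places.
End-effector z-axis (col 2 of R) = (0.3536,0.3536,-0.8660)
R[0][2] = 0.3536

0.354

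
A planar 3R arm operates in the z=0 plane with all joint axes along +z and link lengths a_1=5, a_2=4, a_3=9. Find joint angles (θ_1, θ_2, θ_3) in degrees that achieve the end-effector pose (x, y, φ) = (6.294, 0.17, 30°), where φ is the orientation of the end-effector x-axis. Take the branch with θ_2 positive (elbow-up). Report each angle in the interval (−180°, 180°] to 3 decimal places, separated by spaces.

wrist centre = target − a_3·(cos φ, sin φ) = (-1.5002, -4.3300)
cos θ_2 = (20.9996−5²−4²)/(2·5·4) = -0.5000; θ_2 = 120.0007° (elbow-up)
β = atan2(-4.3300,-1.5002) = -109.1098°; ψ = atan2(3.4641,3.0000) = 49.1068°
θ_1 = β − ψ = -158.2166°
θ_3 = φ − θ_1 − θ_2 = 68.2159° (wrapped to (-180°,180°])

-158.217 120.001 68.216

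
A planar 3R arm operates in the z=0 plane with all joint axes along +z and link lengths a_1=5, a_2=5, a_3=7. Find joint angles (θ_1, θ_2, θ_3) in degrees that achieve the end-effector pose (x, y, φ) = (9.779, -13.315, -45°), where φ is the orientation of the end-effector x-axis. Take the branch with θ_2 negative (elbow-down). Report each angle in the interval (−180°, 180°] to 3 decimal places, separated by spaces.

wrist centre = target − a_3·(cos φ, sin φ) = (4.8293, -8.3653)
cos θ_2 = (93.2991−5²−5²)/(2·5·5) = 0.8660; θ_2 = -30.0049° (elbow-down)
β = atan2(-8.3653,4.8293) = -60.0022°; ψ = atan2(-2.5004,9.3299) = -15.0025°
θ_1 = β − ψ = -44.9997°
θ_3 = φ − θ_1 − θ_2 = 30.0047° (wrapped to (-180°,180°])

-45.000 -30.005 30.005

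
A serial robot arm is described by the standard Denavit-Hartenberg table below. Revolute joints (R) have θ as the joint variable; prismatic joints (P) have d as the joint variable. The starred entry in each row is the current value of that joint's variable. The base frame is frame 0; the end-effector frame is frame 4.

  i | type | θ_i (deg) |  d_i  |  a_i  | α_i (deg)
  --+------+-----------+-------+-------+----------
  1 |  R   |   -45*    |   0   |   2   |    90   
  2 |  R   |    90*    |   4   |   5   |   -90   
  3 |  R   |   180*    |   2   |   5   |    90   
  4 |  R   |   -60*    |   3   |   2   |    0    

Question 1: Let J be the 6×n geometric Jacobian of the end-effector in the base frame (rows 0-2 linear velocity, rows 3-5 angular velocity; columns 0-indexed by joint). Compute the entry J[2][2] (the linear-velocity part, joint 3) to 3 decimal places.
-3.000

axis z_2 = (-0.7071,0.7071,0.0000); lever o_n−o_2 = (1.9319,2.3108,-6.0000)
cross product → J_v[:, 2] = (-4.2426,-4.2426,-3.0000)
J_ω[:, 2] = z_2
entry J[2][2] = -3.0000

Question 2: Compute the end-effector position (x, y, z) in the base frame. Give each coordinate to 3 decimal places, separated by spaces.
0.518 -1.932 -1.000

after link 1: o_1 = (1.4142, -1.4142, 0.0000)
after link 2: o_2 = (-1.4142, -4.2426, 5.0000)
after link 3: o_3 = (-2.8284, -2.8284, 0.0000)
after link 4: o_4 = (0.5176, -1.9319, -1.0000)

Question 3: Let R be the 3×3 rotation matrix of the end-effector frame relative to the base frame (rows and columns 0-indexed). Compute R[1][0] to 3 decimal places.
-0.612

End-effector x-axis (col 0 of R) = (0.6124,-0.6124,-0.5000)
R[1][0] = -0.6124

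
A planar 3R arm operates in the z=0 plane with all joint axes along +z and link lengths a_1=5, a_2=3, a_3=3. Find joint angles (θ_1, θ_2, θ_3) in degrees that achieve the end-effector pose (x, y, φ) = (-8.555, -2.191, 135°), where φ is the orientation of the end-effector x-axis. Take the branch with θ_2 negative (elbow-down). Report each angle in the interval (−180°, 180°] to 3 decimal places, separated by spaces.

-135.010 -29.971 -60.019

wrist centre = target − a_3·(cos φ, sin φ) = (-6.4337, -4.3123)
cos θ_2 = (59.9883−5²−3²)/(2·5·3) = 0.8663; θ_2 = -29.9710° (elbow-down)
β = atan2(-4.3123,-6.4337) = -146.1671°; ψ = atan2(-1.4987,7.5988) = -11.1570°
θ_1 = β − ψ = -135.0101°
θ_3 = φ − θ_1 − θ_2 = -60.0188° (wrapped to (-180°,180°])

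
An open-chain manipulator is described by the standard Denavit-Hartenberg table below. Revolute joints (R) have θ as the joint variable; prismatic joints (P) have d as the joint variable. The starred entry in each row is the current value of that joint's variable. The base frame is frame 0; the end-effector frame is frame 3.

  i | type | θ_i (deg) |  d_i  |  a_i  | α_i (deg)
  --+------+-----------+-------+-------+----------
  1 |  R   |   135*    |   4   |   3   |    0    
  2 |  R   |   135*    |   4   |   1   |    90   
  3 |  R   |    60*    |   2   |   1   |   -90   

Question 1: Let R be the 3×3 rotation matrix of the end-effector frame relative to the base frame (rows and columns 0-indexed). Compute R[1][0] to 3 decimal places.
-0.500

End-effector x-axis (col 0 of R) = (-0.0000,-0.5000,0.8660)
R[1][0] = -0.5000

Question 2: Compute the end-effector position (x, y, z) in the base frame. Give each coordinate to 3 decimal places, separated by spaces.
-4.121 0.621 8.866

after link 1: o_1 = (-2.1213, 2.1213, 4.0000)
after link 2: o_2 = (-2.1213, 1.1213, 8.0000)
after link 3: o_3 = (-4.1213, 0.6213, 8.8660)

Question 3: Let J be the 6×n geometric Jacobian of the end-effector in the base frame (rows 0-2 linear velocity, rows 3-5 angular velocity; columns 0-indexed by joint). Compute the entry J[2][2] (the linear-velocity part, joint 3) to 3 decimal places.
0.500

axis z_2 = (-1.0000,0.0000,0.0000); lever o_n−o_2 = (-2.0000,-0.5000,0.8660)
cross product → J_v[:, 2] = (0.0000,0.8660,0.5000)
J_ω[:, 2] = z_2
entry J[2][2] = 0.5000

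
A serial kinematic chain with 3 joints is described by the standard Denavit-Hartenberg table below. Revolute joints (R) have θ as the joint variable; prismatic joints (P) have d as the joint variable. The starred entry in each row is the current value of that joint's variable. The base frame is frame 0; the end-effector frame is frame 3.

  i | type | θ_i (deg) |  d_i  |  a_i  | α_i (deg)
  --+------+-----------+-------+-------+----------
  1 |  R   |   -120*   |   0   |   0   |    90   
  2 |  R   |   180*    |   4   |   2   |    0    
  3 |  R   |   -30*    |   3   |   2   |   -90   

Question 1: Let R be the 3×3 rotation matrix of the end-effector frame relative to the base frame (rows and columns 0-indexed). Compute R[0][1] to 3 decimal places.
0.866

End-effector y-axis (col 1 of R) = (0.8660,-0.5000,-0.0000)
R[0][1] = 0.8660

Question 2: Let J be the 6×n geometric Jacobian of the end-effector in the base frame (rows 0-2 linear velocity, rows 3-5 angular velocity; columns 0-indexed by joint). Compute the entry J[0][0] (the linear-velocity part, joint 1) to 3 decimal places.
-6.732

axis z_0 = ẑ; lever o_n−o_0 = (-4.1962,6.7321,1.0000)
cross product → J_v[:, 0] = (-6.7321,-4.1962,0.0000)
J_ω[:, 0] = z_0
entry J[0][0] = -6.7321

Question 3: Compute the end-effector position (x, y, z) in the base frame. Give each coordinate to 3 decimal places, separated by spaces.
-4.196 6.732 1.000

after link 1: o_1 = (0.0000, 0.0000, 0.0000)
after link 2: o_2 = (-2.4641, 3.7321, 0.0000)
after link 3: o_3 = (-4.1962, 6.7321, 1.0000)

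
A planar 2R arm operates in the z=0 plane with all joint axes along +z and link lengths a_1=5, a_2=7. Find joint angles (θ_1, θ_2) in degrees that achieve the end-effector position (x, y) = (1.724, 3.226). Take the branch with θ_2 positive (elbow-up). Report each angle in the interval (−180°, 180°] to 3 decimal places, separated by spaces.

-45.000 149.998

cos θ_2 = (13.3793−5²−7²)/(2·5·7) = -0.8660; θ_2 = 149.9983° (elbow-up)
β = atan2(3.2260,1.7240) = 61.8796°; ψ = atan2(3.5002,-1.0621) = 106.8796°
θ_1 = β − ψ = -45.0000°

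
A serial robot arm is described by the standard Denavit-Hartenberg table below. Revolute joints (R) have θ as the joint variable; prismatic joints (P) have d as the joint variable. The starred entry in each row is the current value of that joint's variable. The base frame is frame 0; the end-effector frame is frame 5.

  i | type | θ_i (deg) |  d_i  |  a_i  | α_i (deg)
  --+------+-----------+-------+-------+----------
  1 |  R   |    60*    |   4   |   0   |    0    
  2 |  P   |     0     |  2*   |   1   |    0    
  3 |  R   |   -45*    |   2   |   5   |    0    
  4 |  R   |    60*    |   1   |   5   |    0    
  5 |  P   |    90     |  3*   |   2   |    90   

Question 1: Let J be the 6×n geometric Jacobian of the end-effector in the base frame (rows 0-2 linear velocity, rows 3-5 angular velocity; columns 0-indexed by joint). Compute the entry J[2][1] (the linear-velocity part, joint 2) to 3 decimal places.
1.000

prismatic axis z_1 = (0.0000,0.0000,1.0000)
J_v[:, 1] = z_1; J_ω[:, 1] = (0,0,0)
entry J[2][1] = 1.0000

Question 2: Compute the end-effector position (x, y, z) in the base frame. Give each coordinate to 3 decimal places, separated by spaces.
4.692 7.507 12.000

after link 1: o_1 = (0.0000, 0.0000, 4.0000)
after link 2: o_2 = (0.5000, 0.8660, 6.0000)
after link 3: o_3 = (5.3296, 2.1601, 8.0000)
after link 4: o_4 = (6.6237, 6.9897, 9.0000)
after link 5: o_5 = (4.6919, 7.5074, 12.0000)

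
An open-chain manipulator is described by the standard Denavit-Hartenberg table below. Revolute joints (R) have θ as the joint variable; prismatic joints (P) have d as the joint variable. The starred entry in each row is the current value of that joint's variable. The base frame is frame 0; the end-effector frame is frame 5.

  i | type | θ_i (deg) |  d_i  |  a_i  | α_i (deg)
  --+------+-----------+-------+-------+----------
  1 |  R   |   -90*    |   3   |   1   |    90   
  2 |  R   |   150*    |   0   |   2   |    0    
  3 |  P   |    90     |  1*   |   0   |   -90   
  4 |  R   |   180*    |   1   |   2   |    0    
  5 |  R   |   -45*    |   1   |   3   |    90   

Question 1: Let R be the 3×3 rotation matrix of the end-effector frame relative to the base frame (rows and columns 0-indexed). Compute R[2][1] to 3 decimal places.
End-effector y-axis (col 1 of R) = (-0.0000,-0.8660,-0.5000)
R[2][1] = -0.5000

-0.500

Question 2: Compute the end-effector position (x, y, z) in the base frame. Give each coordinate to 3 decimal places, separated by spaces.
1.121 -3.061 6.569

after link 1: o_1 = (0.0000, -1.0000, 3.0000)
after link 2: o_2 = (0.0000, 0.7321, 4.0000)
after link 3: o_3 = (-1.0000, 0.7321, 4.0000)
after link 4: o_4 = (-1.0000, -1.1340, 5.2321)
after link 5: o_5 = (1.1213, -3.0607, 6.5692)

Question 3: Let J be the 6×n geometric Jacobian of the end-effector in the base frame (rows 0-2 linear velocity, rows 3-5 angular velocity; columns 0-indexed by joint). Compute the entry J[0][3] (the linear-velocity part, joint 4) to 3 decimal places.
axis z_3 = (-0.0000,-0.8660,-0.5000); lever o_n−o_3 = (2.1213,-3.7927,2.5692)
cross product → J_v[:, 3] = (-4.1213,-1.0607,1.8371)
J_ω[:, 3] = z_3
entry J[0][3] = -4.1213

-4.121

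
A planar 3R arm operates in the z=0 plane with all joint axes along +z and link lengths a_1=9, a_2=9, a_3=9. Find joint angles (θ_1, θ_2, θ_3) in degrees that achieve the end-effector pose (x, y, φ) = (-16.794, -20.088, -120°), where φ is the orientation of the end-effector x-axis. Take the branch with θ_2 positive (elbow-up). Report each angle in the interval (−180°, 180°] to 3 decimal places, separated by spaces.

-150.006 30.012 -0.005

wrist centre = target − a_3·(cos φ, sin φ) = (-12.2940, -12.2938)
cos θ_2 = (302.2793−9²−9²)/(2·9·9) = 0.8659; θ_2 = 30.0119° (elbow-up)
β = atan2(-12.2938,-12.2940) = -135.0005°; ψ = atan2(4.5016,16.7933) = 15.0060°
θ_1 = β − ψ = -150.0065°
θ_3 = φ − θ_1 − θ_2 = -0.0054° (wrapped to (-180°,180°])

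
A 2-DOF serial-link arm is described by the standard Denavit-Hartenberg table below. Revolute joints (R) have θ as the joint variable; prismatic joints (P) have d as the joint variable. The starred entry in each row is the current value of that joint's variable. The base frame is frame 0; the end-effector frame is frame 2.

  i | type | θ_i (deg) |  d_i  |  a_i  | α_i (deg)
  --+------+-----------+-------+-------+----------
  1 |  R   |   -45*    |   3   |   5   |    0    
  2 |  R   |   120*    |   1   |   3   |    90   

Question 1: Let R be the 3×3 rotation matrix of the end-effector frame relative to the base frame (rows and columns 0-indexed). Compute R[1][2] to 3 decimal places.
-0.259

End-effector z-axis (col 2 of R) = (0.9659,-0.2588,0.0000)
R[1][2] = -0.2588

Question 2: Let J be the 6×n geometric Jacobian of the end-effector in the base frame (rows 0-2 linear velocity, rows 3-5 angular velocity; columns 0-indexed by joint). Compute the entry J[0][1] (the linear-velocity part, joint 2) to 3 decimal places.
-2.898

axis z_1 = (0.0000,0.0000,1.0000); lever o_n−o_1 = (0.7765,2.8978,1.0000)
cross product → J_v[:, 1] = (-2.8978,0.7765,0.0000)
J_ω[:, 1] = z_1
entry J[0][1] = -2.8978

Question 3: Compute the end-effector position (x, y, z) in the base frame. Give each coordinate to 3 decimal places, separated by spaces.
after link 1: o_1 = (3.5355, -3.5355, 3.0000)
after link 2: o_2 = (4.3120, -0.6378, 4.0000)

4.312 -0.638 4.000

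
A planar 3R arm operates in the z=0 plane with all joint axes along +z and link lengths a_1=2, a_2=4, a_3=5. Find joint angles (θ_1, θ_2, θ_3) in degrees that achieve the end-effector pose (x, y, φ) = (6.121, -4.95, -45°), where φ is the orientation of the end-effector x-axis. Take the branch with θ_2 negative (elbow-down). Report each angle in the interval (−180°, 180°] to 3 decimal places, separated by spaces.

wrist centre = target − a_3·(cos φ, sin φ) = (2.5855, -1.4145)
cos θ_2 = (8.6853−2²−4²)/(2·2·4) = -0.7072; θ_2 = -135.0048° (elbow-down)
β = atan2(-1.4145,2.5855) = -28.6823°; ψ = atan2(-2.8282,-0.8287) = -106.3306°
θ_1 = β − ψ = 77.6483°
θ_3 = φ − θ_1 − θ_2 = 12.3565° (wrapped to (-180°,180°])

77.648 -135.005 12.356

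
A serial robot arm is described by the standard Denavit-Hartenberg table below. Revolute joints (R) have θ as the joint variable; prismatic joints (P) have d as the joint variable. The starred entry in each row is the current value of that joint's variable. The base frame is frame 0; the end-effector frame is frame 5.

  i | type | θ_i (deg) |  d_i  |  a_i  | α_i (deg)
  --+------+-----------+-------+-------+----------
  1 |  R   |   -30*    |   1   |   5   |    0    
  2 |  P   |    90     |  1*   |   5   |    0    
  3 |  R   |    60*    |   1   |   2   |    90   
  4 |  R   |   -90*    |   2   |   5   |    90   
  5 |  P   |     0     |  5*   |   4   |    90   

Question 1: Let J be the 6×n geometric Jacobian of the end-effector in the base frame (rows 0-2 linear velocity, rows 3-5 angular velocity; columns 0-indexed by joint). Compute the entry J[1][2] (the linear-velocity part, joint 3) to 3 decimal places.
axis z_2 = (0.0000,0.0000,1.0000); lever o_n−o_2 = (3.2321,-1.5981,-8.0000)
cross product → J_v[:, 2] = (1.5981,3.2321,-0.0000)
J_ω[:, 2] = z_2
entry J[1][2] = 3.2321

3.232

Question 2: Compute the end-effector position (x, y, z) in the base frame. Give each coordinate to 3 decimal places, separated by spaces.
10.062 0.232 -6.000

after link 1: o_1 = (4.3301, -2.5000, 1.0000)
after link 2: o_2 = (6.8301, 1.8301, 2.0000)
after link 3: o_3 = (5.8301, 3.5622, 3.0000)
after link 4: o_4 = (7.5622, 4.5622, -2.0000)
after link 5: o_5 = (10.0622, 0.2321, -6.0000)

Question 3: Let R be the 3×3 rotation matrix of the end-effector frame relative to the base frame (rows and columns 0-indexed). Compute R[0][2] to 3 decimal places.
-0.866

End-effector z-axis (col 2 of R) = (-0.8660,-0.5000,-0.0000)
R[0][2] = -0.8660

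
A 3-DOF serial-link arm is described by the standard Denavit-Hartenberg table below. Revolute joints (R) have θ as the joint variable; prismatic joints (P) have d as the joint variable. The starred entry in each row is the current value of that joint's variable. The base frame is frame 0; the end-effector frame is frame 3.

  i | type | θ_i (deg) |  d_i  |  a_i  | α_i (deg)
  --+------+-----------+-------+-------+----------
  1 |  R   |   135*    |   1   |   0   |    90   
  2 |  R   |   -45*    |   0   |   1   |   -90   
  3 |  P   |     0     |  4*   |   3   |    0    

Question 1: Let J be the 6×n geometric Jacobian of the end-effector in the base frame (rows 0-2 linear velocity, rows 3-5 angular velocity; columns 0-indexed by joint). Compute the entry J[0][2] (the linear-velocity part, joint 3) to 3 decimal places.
-0.500

prismatic axis z_2 = (-0.5000,0.5000,0.7071)
J_v[:, 2] = z_2; J_ω[:, 2] = (0,0,0)
entry J[0][2] = -0.5000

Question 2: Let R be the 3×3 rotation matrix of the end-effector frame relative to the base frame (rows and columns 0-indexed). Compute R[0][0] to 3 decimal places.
-0.500

End-effector x-axis (col 0 of R) = (-0.5000,0.5000,-0.7071)
R[0][0] = -0.5000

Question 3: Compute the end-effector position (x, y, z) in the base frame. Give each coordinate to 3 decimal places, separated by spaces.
-4.000 4.000 1.000

after link 1: o_1 = (0.0000, 0.0000, 1.0000)
after link 2: o_2 = (-0.5000, 0.5000, 0.2929)
after link 3: o_3 = (-4.0000, 4.0000, 1.0000)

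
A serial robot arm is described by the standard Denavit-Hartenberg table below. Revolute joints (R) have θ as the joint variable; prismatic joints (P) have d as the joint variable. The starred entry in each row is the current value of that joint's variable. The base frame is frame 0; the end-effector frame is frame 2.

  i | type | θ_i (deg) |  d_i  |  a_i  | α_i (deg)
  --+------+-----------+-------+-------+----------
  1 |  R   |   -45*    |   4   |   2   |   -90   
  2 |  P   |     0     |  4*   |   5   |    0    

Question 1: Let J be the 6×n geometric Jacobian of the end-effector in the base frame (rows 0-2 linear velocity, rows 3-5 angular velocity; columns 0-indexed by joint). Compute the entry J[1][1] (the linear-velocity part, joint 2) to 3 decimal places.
0.707

prismatic axis z_1 = (0.7071,0.7071,0.0000)
J_v[:, 1] = z_1; J_ω[:, 1] = (0,0,0)
entry J[1][1] = 0.7071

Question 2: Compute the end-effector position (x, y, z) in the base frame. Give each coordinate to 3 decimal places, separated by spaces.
after link 1: o_1 = (1.4142, -1.4142, 4.0000)
after link 2: o_2 = (7.7782, -2.1213, 4.0000)

7.778 -2.121 4.000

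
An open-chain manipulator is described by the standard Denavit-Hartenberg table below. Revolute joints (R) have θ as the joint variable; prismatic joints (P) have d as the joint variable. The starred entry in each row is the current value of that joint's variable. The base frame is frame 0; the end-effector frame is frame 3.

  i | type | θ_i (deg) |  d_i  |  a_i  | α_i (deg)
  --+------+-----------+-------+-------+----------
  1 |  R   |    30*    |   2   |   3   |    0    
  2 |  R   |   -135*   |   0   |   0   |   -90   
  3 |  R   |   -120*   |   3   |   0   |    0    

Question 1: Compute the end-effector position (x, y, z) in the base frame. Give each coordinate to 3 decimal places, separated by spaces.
after link 1: o_1 = (2.5981, 1.5000, 2.0000)
after link 2: o_2 = (2.5981, 1.5000, 2.0000)
after link 3: o_3 = (5.4959, 0.7235, 2.0000)

5.496 0.724 2.000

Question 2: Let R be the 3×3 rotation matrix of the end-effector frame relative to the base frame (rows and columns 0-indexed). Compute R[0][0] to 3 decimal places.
End-effector x-axis (col 0 of R) = (0.1294,0.4830,0.8660)
R[0][0] = 0.1294

0.129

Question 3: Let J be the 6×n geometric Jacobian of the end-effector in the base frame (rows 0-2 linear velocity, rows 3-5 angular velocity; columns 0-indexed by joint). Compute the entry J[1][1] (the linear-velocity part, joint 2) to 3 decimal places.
axis z_1 = (0.0000,0.0000,1.0000); lever o_n−o_1 = (2.8978,-0.7765,0.0000)
cross product → J_v[:, 1] = (0.7765,2.8978,-0.0000)
J_ω[:, 1] = z_1
entry J[1][1] = 2.8978

2.898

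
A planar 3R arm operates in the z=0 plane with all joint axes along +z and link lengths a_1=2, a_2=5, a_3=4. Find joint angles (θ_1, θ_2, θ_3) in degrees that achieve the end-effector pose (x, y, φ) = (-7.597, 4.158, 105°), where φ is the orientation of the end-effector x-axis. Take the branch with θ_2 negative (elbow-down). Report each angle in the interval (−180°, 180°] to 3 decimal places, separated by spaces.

-150.004 -44.997 -59.999

wrist centre = target − a_3·(cos φ, sin φ) = (-6.5617, 0.2943)
cos θ_2 = (43.1428−2²−5²)/(2·2·5) = 0.7071; θ_2 = -44.9972° (elbow-down)
β = atan2(0.2943,-6.5617) = 177.4320°; ψ = atan2(-3.5354,5.5357) = -32.5642°
θ_1 = β − ψ = 209.9962°
θ_3 = φ − θ_1 − θ_2 = -59.9990° (wrapped to (-180°,180°])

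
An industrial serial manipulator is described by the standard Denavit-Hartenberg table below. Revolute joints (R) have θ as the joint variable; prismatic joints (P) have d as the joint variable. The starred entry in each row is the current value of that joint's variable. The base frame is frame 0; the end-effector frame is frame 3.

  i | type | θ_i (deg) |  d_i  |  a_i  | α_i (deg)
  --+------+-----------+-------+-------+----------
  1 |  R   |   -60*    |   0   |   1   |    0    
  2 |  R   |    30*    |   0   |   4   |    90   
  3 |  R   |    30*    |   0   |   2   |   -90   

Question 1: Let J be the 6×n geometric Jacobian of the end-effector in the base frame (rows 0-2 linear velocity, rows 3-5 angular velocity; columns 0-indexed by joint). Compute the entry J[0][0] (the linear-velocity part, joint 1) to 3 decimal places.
3.732

axis z_0 = ẑ; lever o_n−o_0 = (5.4641,-3.7321,1.0000)
cross product → J_v[:, 0] = (3.7321,5.4641,-0.0000)
J_ω[:, 0] = z_0
entry J[0][0] = 3.7321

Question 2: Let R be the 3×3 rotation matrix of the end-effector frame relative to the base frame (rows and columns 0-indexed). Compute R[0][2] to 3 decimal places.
-0.433

End-effector z-axis (col 2 of R) = (-0.4330,0.2500,0.8660)
R[0][2] = -0.4330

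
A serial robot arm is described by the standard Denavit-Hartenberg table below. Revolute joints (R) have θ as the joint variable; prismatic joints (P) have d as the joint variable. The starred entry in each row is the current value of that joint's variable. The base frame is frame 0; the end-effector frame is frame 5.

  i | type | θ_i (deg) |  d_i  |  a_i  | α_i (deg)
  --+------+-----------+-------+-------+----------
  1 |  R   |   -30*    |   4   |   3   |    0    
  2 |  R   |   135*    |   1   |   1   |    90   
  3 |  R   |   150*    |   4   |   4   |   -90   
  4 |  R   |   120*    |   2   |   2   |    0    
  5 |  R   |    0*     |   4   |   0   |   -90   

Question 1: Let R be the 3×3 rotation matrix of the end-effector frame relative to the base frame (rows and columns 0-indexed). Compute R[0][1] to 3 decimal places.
-0.129

End-effector y-axis (col 1 of R) = (-0.1294,0.4830,0.8660)
R[0][1] = -0.1294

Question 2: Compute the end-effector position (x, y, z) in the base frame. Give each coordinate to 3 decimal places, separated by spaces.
5.979 -5.354 1.304

after link 1: o_1 = (2.5981, -1.5000, 4.0000)
after link 2: o_2 = (2.3393, -0.5341, 5.0000)
after link 3: o_3 = (7.0995, -2.8449, 7.0000)
after link 4: o_4 = (5.4612, -3.4226, 4.7679)
after link 5: o_5 = (5.9788, -5.3544, 1.3038)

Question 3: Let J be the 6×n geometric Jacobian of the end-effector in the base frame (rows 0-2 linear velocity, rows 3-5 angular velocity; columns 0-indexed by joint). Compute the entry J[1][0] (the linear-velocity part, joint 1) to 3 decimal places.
5.979

axis z_0 = ẑ; lever o_n−o_0 = (5.9788,-5.3544,1.3038)
cross product → J_v[:, 0] = (5.3544,5.9788,-0.0000)
J_ω[:, 0] = z_0
entry J[1][0] = 5.9788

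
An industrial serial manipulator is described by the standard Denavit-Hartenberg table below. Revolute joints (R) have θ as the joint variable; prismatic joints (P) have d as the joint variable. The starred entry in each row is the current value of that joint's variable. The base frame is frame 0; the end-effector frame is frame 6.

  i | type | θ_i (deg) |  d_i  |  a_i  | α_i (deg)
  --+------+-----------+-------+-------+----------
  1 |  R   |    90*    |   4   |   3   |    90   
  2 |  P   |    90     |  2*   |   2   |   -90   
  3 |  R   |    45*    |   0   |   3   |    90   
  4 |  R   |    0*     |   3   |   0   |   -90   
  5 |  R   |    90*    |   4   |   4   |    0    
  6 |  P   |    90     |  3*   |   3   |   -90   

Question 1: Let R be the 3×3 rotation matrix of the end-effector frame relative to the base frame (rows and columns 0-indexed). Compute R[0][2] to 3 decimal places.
0.707

End-effector z-axis (col 2 of R) = (0.7071,-0.0000,0.7071)
R[0][2] = 0.7071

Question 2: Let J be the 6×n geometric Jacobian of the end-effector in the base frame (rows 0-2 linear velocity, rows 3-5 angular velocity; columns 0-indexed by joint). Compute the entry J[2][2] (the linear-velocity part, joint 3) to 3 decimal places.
axis z_2 = (-0.0000,-1.0000,0.0000); lever o_n−o_2 = (-0.7071,-7.0000,-0.7071)
cross product → J_v[:, 2] = (0.7071,-0.0000,-0.7071)
J_ω[:, 2] = z_2
entry J[2][2] = -0.7071

-0.707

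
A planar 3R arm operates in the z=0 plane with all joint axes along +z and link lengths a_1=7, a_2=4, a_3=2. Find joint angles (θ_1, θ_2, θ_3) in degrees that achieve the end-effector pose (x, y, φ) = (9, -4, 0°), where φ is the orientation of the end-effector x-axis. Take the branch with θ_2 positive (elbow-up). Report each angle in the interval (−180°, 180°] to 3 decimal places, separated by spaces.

wrist centre = target − a_3·(cos φ, sin φ) = (7.0000, -4.0000)
cos θ_2 = (65.0000−7²−4²)/(2·7·4) = 0.0000; θ_2 = 90.0000° (elbow-up)
β = atan2(-4.0000,7.0000) = -29.7449°; ψ = atan2(4.0000,7.0000) = 29.7449°
θ_1 = β − ψ = -59.4898°
θ_3 = φ − θ_1 − θ_2 = -30.5102° (wrapped to (-180°,180°])

-59.490 90.000 -30.510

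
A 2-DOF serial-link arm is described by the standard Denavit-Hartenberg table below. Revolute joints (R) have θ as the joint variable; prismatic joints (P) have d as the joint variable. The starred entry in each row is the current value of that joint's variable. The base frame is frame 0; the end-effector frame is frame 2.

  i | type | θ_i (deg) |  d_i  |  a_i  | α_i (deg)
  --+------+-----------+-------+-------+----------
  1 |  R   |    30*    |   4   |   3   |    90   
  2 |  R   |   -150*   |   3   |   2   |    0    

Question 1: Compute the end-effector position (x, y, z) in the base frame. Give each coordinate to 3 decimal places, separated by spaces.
after link 1: o_1 = (2.5981, 1.5000, 4.0000)
after link 2: o_2 = (2.5981, -1.9641, 3.0000)

2.598 -1.964 3.000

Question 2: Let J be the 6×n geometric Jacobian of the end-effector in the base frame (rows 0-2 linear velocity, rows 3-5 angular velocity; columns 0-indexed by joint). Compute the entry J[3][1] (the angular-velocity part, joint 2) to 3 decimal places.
0.500

axis z_1 = (0.5000,-0.8660,0.0000); lever o_n−o_1 = (-0.0000,-3.4641,-1.0000)
cross product → J_v[:, 1] = (0.8660,0.5000,-1.7321)
J_ω[:, 1] = z_1
entry J[3][1] = 0.5000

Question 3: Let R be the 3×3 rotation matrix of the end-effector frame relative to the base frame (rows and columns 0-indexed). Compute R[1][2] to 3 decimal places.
End-effector z-axis (col 2 of R) = (0.5000,-0.8660,0.0000)
R[1][2] = -0.8660

-0.866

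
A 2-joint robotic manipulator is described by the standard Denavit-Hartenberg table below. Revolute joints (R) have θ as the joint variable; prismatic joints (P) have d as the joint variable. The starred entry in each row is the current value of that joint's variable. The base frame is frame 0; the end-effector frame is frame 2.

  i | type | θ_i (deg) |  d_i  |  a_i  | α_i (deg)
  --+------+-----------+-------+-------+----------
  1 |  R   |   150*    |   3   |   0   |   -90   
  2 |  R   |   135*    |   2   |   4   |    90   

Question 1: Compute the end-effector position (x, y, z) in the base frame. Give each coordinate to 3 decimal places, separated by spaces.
after link 1: o_1 = (0.0000, 0.0000, 3.0000)
after link 2: o_2 = (1.4495, -3.1463, 0.1716)

1.449 -3.146 0.172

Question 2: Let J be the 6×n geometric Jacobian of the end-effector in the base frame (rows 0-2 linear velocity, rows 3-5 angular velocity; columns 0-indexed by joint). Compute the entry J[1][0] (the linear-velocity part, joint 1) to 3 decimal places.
axis z_0 = ẑ; lever o_n−o_0 = (1.4495,-3.1463,0.1716)
cross product → J_v[:, 0] = (3.1463,1.4495,-0.0000)
J_ω[:, 0] = z_0
entry J[1][0] = 1.4495

1.449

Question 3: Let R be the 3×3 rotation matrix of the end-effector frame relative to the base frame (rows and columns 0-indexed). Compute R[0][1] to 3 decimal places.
-0.500

End-effector y-axis (col 1 of R) = (-0.5000,-0.8660,0.0000)
R[0][1] = -0.5000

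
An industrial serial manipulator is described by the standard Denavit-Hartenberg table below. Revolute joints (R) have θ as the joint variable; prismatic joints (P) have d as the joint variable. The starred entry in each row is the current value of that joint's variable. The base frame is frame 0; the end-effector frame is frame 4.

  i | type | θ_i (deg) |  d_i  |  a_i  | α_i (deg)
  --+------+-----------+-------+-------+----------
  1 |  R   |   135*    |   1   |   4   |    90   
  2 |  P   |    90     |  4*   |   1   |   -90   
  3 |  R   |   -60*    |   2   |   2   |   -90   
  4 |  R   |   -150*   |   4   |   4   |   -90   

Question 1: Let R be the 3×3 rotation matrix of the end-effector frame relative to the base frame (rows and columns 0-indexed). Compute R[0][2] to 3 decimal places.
End-effector z-axis (col 2 of R) = (0.9186,-0.3062,0.2500)
R[0][2] = 0.9186

0.919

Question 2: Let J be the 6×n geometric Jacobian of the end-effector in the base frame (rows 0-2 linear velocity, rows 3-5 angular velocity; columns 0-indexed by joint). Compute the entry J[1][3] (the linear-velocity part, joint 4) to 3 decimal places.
axis z_3 = (-0.3536,-0.3536,0.8660); lever o_n−o_3 = (-2.1213,-4.9497,1.7321)
cross product → J_v[:, 3] = (3.6742,-1.2247,1.0000)
J_ω[:, 3] = z_3
entry J[1][3] = -1.2247

-1.225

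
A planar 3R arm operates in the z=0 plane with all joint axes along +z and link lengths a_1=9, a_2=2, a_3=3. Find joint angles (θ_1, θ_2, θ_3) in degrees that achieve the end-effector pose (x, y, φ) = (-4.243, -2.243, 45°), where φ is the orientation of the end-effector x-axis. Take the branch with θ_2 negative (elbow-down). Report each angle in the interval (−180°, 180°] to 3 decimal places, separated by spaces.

-134.997 -134.983 -45.021

wrist centre = target − a_3·(cos φ, sin φ) = (-6.3643, -4.3643)
cos θ_2 = (59.5519−9²−2²)/(2·9·2) = -0.7069; θ_2 = -134.9826° (elbow-down)
β = atan2(-4.3643,-6.3643) = -145.5597°; ψ = atan2(-1.4146,7.5862) = -10.5629°
θ_1 = β − ψ = -134.9968°
θ_3 = φ − θ_1 − θ_2 = -45.0206° (wrapped to (-180°,180°])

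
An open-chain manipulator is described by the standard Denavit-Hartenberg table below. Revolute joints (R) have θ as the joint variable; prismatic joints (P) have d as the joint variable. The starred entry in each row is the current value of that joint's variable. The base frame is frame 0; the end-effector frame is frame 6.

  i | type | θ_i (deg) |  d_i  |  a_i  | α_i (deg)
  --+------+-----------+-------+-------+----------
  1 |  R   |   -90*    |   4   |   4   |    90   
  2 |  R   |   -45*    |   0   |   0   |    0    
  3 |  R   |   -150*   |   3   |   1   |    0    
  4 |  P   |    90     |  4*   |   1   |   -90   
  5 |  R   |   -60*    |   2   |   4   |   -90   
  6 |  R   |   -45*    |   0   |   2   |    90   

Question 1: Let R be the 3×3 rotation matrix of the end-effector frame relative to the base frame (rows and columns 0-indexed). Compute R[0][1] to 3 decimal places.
0.500

End-effector y-axis (col 1 of R) = (0.5000,0.2241,-0.8365)
R[0][1] = 0.5000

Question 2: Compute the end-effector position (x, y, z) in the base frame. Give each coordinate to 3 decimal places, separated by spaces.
-11.689 -5.372 -0.206

after link 1: o_1 = (0.0000, -4.0000, 4.0000)
after link 2: o_2 = (0.0000, -4.0000, 4.0000)
after link 3: o_3 = (-3.0000, -3.0341, 4.2588)
after link 4: o_4 = (-7.0000, -2.7753, 3.2929)
after link 5: o_5 = (-10.4641, -4.1895, 0.8434)
after link 6: o_6 = (-11.6888, -5.3725, -0.2056)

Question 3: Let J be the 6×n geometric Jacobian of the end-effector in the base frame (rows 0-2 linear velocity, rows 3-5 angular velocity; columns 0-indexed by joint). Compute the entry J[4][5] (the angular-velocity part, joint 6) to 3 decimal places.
axis z_5 = (0.5000,0.2241,-0.8365); lever o_n−o_5 = (-1.2247,-1.1830,-1.0490)
cross product → J_v[:, 5] = (-1.2247,1.5490,-0.3170)
J_ω[:, 5] = z_5
entry J[4][5] = 0.2241

0.224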